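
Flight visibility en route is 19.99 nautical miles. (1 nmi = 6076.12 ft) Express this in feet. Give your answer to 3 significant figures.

121000 ft

1 nmi = 6076.12 ft, so 19.99 × 6076.12 = 121000 ft.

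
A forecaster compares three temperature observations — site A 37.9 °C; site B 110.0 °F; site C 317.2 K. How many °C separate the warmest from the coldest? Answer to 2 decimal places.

6.15 °C

site B: 110.0 °F = 43.333 °C.
site C: 317.2 K = 44.050 °C.
Spread: 44.050 − 37.900 = 6.150 °C.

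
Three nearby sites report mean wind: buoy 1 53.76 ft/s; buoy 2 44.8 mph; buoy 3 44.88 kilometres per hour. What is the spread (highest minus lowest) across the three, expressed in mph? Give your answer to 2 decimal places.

buoy 1: 53.76 ft/s = 36.6545 mph.
buoy 3: 44.88 km/h = 27.8871 mph.
Spread: 44.8000 − 27.8871 = 16.91 mph.

16.91 mph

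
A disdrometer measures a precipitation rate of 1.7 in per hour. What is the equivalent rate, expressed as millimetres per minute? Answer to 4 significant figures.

1.7 in/hour × 25.4 mm/in × 0.0166667 hour/minute = 0.7197 mm/minute.

0.7197 mm/minute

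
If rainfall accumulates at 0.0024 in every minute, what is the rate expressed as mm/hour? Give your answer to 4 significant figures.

0.0024 in/minute × 25.4 mm/in × 60 minute/hour = 3.658 mm/hour.

3.658 mm/hour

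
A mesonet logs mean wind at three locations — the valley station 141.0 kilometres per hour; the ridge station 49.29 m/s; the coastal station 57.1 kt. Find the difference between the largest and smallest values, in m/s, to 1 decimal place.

the valley station: 141.0 km/h = 39.167 m/s.
the coastal station: 57.1 kt = 29.375 m/s.
Spread: 49.290 − 29.375 = 19.9 m/s.

19.9 m/s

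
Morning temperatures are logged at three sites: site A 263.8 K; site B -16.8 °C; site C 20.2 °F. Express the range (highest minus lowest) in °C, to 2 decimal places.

site A: 263.8 K = -9.350 °C.
site C: 20.2 °F = -6.556 °C.
Spread: (-6.556) − (-16.800) = 10.244 °C.

10.24 °C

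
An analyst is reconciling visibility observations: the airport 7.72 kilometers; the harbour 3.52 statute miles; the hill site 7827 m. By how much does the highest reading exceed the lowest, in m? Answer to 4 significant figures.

the airport: 7.72 km = 7720.00 m.
the harbour: 3.52 SM = 5664.89 m.
Spread: 7827.00 − 5664.89 = 2162 m.

2162 m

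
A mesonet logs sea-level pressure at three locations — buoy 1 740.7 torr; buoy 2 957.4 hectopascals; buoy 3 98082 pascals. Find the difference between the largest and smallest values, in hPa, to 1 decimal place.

buoy 1: 740.7 mmHg = 987.519 hPa.
buoy 3: 98082 Pa = 980.820 hPa.
Spread: 987.519 − 957.400 = 30.1 hPa.

30.1 hPa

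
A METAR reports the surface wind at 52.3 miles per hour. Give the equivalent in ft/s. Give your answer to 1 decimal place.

76.7 ft/s

1 mph = 1.46667 ft/s, so 52.3 × 1.46667 = 76.7 ft/s.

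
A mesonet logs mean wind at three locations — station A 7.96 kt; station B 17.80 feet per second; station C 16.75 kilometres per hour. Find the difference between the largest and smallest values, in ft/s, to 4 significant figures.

4.365 ft/s

station A: 7.96 kt = 13.43497 ft/s.
station C: 16.75 km/h = 15.26502 ft/s.
Spread: 17.80000 − 13.43497 = 4.365 ft/s.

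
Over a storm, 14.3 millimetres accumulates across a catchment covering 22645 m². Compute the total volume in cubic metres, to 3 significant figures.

324 cubic metres

1 mm over 1 m² is 1 L, so volume = 14.3 × 22645 = 323823.5 L = 324 m³.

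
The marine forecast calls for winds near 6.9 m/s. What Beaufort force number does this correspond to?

6.9 m/s lies in the Beaufort 4 band (moderate breeze, 5.5–7.9 m/s).

Beaufort force 4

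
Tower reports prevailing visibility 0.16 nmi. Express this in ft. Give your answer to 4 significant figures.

972.2 ft

1 nmi = 6076.12 ft, so 0.16 × 6076.12 = 972.2 ft.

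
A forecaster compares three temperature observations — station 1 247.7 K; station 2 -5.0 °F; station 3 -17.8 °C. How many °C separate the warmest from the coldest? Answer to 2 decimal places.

station 1: 247.7 K = -25.450 °C.
station 2: -5.0 °F = -20.556 °C.
Spread: (-17.800) − (-25.450) = 7.650 °C.

7.65 °C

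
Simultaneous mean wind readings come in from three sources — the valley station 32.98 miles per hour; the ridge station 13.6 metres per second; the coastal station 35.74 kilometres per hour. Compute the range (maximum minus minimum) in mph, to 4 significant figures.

10.77 mph

the ridge station: 13.6 m/s = 30.4223 mph.
the coastal station: 35.74 km/h = 22.2078 mph.
Spread: 32.9800 − 22.2078 = 10.77 mph.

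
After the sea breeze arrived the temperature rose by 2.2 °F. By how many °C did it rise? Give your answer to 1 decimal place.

For a temperature change the 32° offset cancels: Δ°C = 2.2 × 0.5556 = 1.2 °C.

1.2 °C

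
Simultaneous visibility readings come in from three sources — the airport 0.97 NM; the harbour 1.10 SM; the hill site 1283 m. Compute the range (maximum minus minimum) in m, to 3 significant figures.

the airport: 0.97 nmi = 1796.44 m.
the harbour: 1.10 SM = 1770.28 m.
Spread: 1796.44 − 1283.00 = 513 m.

513 m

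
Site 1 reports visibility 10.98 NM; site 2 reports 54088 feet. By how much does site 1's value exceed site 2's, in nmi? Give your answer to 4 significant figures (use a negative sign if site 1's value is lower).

site 2: 54088 ft = 8.90174 nmi.
Difference: 10.98000 − 8.90174 = 2.078 nmi.

2.078 nmi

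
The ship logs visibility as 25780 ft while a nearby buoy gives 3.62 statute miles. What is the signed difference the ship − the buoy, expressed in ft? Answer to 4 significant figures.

6666 ft

the buoy: 3.62 SM = 19113.60 ft.
Difference: 25780.00 − 19113.60 = 6666 ft.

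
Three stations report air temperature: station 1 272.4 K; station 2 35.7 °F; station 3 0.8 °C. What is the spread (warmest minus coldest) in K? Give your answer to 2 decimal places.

2.81 K

station 1: 272.4 K = -0.750 °C.
station 2: 35.7 °F = 2.056 °C.
Spread: 2.056 − (-0.750) = 2.806 °C.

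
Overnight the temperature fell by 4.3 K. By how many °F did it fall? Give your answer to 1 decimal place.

For a temperature change the 32° offset cancels: Δ°F = 4.3 × 1.8 = 7.7 °F.

7.7 °F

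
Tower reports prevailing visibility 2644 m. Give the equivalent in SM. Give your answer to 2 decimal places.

1 m = 0.000621371 SM, so 2644 × 0.000621371 = 1.64 SM.

1.64 SM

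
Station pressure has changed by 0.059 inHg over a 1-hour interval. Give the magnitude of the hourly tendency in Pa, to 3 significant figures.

200 Pa per hour

0.059 inHg / 1 h × 3386.39 Pa/inHg = 200 Pa/h.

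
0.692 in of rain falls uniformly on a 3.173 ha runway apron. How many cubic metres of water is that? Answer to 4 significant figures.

Depth: 0.692 in × 25.4 = 17.5768 mm.
Area: 3.173 ha = 31730 m².
1 mm over 1 m² is 1 L, so volume = 17.5768 × 31730 = 557711.86 L = 557.7 m³.

557.7 cubic metres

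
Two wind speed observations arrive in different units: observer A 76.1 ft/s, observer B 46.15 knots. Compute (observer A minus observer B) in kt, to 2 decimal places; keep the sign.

-1.06 kt

observer A: 76.1 ft/s = 45.0880 kt.
Difference: 45.0880 − 46.1500 = -1.06 kt.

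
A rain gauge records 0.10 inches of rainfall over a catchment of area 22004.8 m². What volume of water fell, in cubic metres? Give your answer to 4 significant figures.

Depth: 0.10 in × 25.4 = 2.54 mm.
1 mm over 1 m² is 1 L, so volume = 2.54 × 22004.8 = 55892.192 L = 55.89 m³.

55.89 cubic metres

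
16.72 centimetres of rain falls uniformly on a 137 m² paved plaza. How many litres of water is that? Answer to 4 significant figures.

Depth: 16.72 cm × 10 = 167.2 mm.
1 mm over 1 m² is 1 L, so volume = 167.2 × 137 = 22906.4 L ≈ 22910 L.

22910 litres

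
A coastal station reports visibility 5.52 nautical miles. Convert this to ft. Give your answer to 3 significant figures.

1 nmi = 6076.12 ft, so 5.52 × 6076.12 = 33500 ft.

33500 ft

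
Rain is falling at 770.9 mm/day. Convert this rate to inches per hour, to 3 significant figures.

1.26 in/hour

770.9 mm/day × 0.0393701 in/mm × 0.0416667 day/hour = 1.26 in/hour.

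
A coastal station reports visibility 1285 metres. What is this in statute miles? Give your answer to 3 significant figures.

0.798 SM

1 m = 0.000621371 SM, so 1285 × 0.000621371 = 0.798 SM.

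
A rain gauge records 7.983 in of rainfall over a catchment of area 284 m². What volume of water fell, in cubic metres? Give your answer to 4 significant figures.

57.59 cubic metres

Depth: 7.983 in × 25.4 = 202.7682 mm.
1 mm over 1 m² is 1 L, so volume = 202.7682 × 284 = 57586.169 L = 57.59 m³.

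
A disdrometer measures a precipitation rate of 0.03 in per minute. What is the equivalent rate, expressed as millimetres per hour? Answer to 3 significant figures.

0.03 in/minute × 25.4 mm/in × 60 minute/hour = 45.7 mm/hour.

45.7 mm/hour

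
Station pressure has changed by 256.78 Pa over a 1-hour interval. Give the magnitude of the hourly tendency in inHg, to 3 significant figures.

256.78 Pa / 1 h × 0.0002953 inHg/Pa = 0.0758 inHg/h.

0.0758 inHg per hour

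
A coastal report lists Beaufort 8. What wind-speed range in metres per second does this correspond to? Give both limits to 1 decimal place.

Beaufort 8 (gale) spans 17.2–20.7 m/s.

17.2 to 20.7 m/s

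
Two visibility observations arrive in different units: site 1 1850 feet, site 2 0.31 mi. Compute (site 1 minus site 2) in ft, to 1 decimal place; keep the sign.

site 2: 0.31 SM = 1636.800 ft.
Difference: 1850.000 − 1636.800 = 213.2 ft.

213.2 ft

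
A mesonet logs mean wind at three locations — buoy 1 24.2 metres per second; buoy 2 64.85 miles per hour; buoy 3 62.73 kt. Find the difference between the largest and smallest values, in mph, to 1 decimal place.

18.1 mph

buoy 1: 24.2 m/s = 54.134 mph.
buoy 3: 62.73 kt = 72.188 mph.
Spread: 72.188 − 54.134 = 18.1 mph.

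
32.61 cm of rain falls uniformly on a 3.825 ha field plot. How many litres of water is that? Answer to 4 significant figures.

12470000 litres

Depth: 32.61 cm × 10 = 326.1 mm.
Area: 3.825 ha = 38250 m².
1 mm over 1 m² is 1 L, so volume = 326.1 × 38250 = 12473325 L ≈ 12470000 L.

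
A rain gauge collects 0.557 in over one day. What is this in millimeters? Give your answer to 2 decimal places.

14.15 mm

1 in = 25.4 mm, so 0.557 × 25.4 = 14.15 mm.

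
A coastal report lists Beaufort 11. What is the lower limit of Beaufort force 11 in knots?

56 kt

Beaufort 11 (violent storm) spans 56–63 knots.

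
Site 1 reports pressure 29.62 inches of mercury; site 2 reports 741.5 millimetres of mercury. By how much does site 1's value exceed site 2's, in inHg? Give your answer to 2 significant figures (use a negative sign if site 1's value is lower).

0.43 inHg

site 2: 741.5 mmHg = 29.1929 inHg.
Difference: 29.6200 − 29.1929 = 0.43 inHg.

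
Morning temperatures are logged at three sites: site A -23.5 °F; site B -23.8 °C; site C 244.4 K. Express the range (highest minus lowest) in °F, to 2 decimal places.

12.66 °F

site A: -23.5 °F = -30.833 °C.
site C: 244.4 K = -28.750 °C.
Spread: (-23.800) − (-30.833) = 7.033 °C = 12.66 °F.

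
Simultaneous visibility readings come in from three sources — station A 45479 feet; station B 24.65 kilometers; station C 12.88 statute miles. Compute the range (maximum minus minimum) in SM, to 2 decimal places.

6.70 SM

station A: 45479 ft = 8.6134 SM.
station B: 24.65 km = 15.3168 SM.
Spread: 15.3168 − 8.6134 = 6.70 SM.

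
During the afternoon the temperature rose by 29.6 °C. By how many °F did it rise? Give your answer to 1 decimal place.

For a temperature change the 32° offset cancels: Δ°F = 29.6 × 1.8 = 53.3 °F.

53.3 °F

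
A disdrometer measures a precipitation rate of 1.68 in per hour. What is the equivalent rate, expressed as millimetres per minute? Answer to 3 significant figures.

1.68 in/hour × 25.4 mm/in × 0.0166667 hour/minute = 0.711 mm/minute.

0.711 mm/minute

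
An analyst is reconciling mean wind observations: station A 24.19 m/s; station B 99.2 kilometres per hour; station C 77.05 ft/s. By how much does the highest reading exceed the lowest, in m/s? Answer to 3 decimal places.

4.071 m/s

station B: 99.2 km/h = 27.55556 m/s.
station C: 77.05 ft/s = 23.48484 m/s.
Spread: 27.55556 − 23.48484 = 4.071 m/s.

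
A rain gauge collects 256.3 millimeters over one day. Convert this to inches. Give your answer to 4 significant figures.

1 mm = 0.0393701 in, so 256.3 × 0.0393701 = 10.09 in.

10.09 in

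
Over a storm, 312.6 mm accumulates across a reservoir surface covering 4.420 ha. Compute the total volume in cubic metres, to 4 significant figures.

Area: 4.420 ha = 44200 m².
1 mm over 1 m² is 1 L, so volume = 312.6 × 44200 = 13816920 L = 13820 m³.

13820 cubic metres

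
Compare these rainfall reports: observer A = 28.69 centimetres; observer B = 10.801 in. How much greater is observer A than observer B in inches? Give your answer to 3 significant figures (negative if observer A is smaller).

observer A: 28.69 cm = 11.29528 in.
Difference: 11.29528 − 10.80100 = 0.494 in.

0.494 in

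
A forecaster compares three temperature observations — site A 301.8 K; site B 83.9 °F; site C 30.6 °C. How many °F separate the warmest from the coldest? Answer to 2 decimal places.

3.51 °F

site A: 301.8 K = 28.650 °C.
site B: 83.9 °F = 28.833 °C.
Spread: 30.600 − 28.650 = 1.950 °C = 3.51 °F.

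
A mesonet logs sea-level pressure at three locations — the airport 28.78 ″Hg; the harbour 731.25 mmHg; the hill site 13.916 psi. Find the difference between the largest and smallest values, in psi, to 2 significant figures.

0.22 psi

the airport: 28.78 inHg = 14.1354 psi.
the harbour: 731.25 mmHg = 14.1400 psi.
Spread: 14.1400 − 13.9160 = 0.22 psi.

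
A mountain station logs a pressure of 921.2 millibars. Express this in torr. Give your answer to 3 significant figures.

1 mb = 0.750062 mmHg, so 921.2 × 0.750062 = 691 mmHg.

691 mmHg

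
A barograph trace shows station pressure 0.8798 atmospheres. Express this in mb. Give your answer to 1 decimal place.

891.5 mb

1 atm = 1013.25 mb, so 0.8798 × 1013.25 = 891.5 mb.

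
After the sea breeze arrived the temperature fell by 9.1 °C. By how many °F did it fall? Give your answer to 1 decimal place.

16.4 °F

For a temperature change the 32° offset cancels: Δ°F = 9.1 × 1.8 = 16.4 °F.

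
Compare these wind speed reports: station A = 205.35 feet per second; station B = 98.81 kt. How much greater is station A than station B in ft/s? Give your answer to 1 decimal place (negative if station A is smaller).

38.6 ft/s

station B: 98.81 kt = 166.772 ft/s.
Difference: 205.350 − 166.772 = 38.6 ft/s.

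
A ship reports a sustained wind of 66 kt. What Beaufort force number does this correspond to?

66 kt lies in the Beaufort 12 band (hurricane force, ≥64 kt).

Beaufort force 12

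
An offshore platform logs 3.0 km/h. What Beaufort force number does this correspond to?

Beaufort force 1

3.0 km/h = 0.8 m/s, which is Beaufort 1 (light air, 0.3–1.5 m/s).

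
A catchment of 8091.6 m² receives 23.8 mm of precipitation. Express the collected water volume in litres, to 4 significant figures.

192600 litres

1 mm over 1 m² is 1 L, so volume = 23.8 × 8091.6 = 192580.08 L ≈ 192600 L.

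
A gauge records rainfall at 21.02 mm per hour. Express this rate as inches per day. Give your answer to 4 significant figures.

19.86 in/day

21.02 mm/hour × 0.0393701 in/mm × 24 hour/day = 19.86 in/day.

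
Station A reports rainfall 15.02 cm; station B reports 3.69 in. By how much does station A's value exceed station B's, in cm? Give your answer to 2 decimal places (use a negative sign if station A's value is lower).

station B: 3.69 in = 9.3726 cm.
Difference: 15.0200 − 9.3726 = 5.65 cm.

5.65 cm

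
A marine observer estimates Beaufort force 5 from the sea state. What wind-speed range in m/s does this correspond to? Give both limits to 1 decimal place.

Beaufort 5 (fresh breeze) spans 8.0–10.7 m/s.

8.0 to 10.7 m/s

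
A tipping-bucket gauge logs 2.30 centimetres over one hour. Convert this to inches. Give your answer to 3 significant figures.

1 cm = 0.393701 in, so 2.30 × 0.393701 = 0.906 in.

0.906 in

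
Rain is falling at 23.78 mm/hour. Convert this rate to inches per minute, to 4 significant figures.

23.78 mm/hour × 0.0393701 in/mm × 0.0166667 hour/minute = 0.01560 in/minute.

0.01560 in/minute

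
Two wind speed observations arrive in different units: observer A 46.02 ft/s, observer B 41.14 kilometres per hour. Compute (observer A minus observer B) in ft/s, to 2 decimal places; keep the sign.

8.53 ft/s

observer B: 41.14 km/h = 37.4927 ft/s.
Difference: 46.0200 − 37.4927 = 8.53 ft/s.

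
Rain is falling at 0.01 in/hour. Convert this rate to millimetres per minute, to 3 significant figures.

0.00423 mm/minute

0.01 in/hour × 25.4 mm/in × 0.0166667 hour/minute = 0.00423 mm/minute.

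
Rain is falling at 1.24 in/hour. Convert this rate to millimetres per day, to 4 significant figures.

755.9 mm/day

1.24 in/hour × 25.4 mm/in × 24 hour/day = 755.9 mm/day.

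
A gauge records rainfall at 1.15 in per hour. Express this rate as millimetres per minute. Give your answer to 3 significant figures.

1.15 in/hour × 25.4 mm/in × 0.0166667 hour/minute = 0.487 mm/minute.

0.487 mm/minute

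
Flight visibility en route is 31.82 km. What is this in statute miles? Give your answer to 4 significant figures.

19.77 SM

1 km = 0.621371 SM, so 31.82 × 0.621371 = 19.77 SM.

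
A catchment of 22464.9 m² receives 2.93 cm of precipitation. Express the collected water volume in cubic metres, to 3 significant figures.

Depth: 2.93 cm × 10 = 29.3 mm.
1 mm over 1 m² is 1 L, so volume = 29.3 × 22464.9 = 658221.57 L = 658 m³.

658 cubic metres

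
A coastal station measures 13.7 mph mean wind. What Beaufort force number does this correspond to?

Beaufort force 4

13.7 mph = 6.1 m/s, which is Beaufort 4 (moderate breeze, 5.5–7.9 m/s).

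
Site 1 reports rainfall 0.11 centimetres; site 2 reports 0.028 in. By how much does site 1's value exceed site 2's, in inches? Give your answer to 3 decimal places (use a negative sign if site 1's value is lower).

0.015 in

site 1: 0.11 cm = 0.04331 in.
Difference: 0.04331 − 0.02800 = 0.015 in.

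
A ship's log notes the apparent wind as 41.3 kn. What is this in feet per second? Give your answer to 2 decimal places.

1 kt = 1.68781 ft/s, so 41.3 × 1.68781 = 69.71 ft/s.

69.71 ft/s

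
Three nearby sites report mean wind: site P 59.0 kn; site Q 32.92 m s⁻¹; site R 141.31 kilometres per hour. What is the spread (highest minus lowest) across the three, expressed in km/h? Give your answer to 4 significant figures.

32.04 km/h

site P: 59.0 kt = 109.2680 km/h.
site Q: 32.92 m/s = 118.5120 km/h.
Spread: 141.3100 − 109.2680 = 32.04 km/h.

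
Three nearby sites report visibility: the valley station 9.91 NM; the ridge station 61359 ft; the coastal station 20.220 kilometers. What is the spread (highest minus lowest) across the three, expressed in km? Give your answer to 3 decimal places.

the valley station: 9.91 nmi = 18.35332 km.
the ridge station: 61359 ft = 18.70222 km.
Spread: 20.22000 − 18.35332 = 1.867 km.

1.867 km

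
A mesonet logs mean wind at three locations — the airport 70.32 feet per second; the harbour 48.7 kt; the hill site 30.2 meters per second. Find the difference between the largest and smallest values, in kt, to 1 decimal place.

the airport: 70.32 ft/s = 41.663 kt.
the hill site: 30.2 m/s = 58.704 kt.
Spread: 58.704 − 41.663 = 17.0 kt.

17.0 kt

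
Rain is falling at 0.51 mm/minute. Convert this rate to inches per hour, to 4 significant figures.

0.51 mm/minute × 0.0393701 in/mm × 60 minute/hour = 1.205 in/hour.

1.205 in/hour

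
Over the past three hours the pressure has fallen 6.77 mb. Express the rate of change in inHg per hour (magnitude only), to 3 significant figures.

0.0666 inHg per hour

6.77 mb / 3 h × 0.02953 inHg/mb = 0.0666 inHg/h.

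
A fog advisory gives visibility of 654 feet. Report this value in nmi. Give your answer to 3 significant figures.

1 ft = 0.000164579 nmi, so 654 × 0.000164579 = 0.108 nmi.

0.108 nmi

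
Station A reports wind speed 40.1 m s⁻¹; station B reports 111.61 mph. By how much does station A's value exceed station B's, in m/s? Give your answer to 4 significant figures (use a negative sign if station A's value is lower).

station B: 111.61 mph = 49.89413 m/s.
Difference: 40.10000 − 49.89413 = -9.794 m/s.

-9.794 m/s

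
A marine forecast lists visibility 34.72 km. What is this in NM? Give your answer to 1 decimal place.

18.7 nmi

1 km = 0.539957 nmi, so 34.72 × 0.539957 = 18.7 nmi.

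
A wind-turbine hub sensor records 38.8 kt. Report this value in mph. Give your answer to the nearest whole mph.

1 kt = 1.15078 mph, so 38.8 × 1.15078 = 45 mph.

45 mph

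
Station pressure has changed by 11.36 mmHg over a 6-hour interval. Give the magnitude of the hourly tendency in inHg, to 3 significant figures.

0.0745 inHg per hour

11.36 mmHg / 6 h × 0.0393701 inHg/mmHg = 0.0745 inHg/h.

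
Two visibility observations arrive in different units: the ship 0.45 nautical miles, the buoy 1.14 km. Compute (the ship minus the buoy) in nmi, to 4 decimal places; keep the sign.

-0.1656 nmi

the buoy: 1.14 km = 0.615551 nmi.
Difference: 0.450000 − 0.615551 = -0.1656 nmi.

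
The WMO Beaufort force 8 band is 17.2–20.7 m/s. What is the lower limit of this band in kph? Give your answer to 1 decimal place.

17.2–20.7 m/s × 3.6 = 61.9–74.5 km/h.

61.9 km/h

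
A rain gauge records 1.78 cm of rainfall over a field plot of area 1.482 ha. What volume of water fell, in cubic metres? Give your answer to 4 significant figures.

263.8 cubic metres

Depth: 1.78 cm × 10 = 17.8 mm.
Area: 1.482 ha = 14820 m².
1 mm over 1 m² is 1 L, so volume = 17.8 × 14820 = 263796 L = 263.8 m³.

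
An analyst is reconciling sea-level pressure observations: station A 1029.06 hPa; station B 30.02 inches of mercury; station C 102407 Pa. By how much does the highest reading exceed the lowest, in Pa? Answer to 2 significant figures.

1200 Pa

station A: 1029.06 hPa = 102906.00 Pa.
station B: 30.02 inHg = 101659.40 Pa.
Spread: 102906.00 − 101659.40 = 1200 Pa.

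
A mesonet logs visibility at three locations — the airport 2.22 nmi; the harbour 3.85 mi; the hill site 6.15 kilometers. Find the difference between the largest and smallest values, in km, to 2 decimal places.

2.08 km

the airport: 2.22 nmi = 4.1114 km.
the harbour: 3.85 SM = 6.1960 km.
Spread: 6.1960 − 4.1114 = 2.08 km.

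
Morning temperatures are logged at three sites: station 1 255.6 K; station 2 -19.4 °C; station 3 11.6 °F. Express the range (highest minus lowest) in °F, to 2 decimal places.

station 1: 255.6 K = -17.550 °C.
station 3: 11.6 °F = -11.333 °C.
Spread: (-11.333) − (-19.400) = 8.067 °C = 14.52 °F.

14.52 °F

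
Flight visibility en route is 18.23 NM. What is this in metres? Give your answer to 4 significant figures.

1 nmi = 1852 m, so 18.23 × 1852 = 33760 m.

33760 m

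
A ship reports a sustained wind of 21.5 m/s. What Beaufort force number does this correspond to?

Beaufort force 9

21.5 m/s lies in the Beaufort 9 band (strong gale, 20.8–24.4 m/s).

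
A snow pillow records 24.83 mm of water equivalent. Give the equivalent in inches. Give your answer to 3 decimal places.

0.978 in

1 mm = 0.0393701 in, so 24.83 × 0.0393701 = 0.978 in.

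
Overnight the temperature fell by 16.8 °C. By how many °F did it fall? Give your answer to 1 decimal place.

For a temperature change the 32° offset cancels: Δ°F = 16.8 × 1.8 = 30.2 °F.

30.2 °F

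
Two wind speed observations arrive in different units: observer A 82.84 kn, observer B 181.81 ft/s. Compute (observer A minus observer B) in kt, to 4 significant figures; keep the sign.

observer B: 181.81 ft/s = 107.7195 kt.
Difference: 82.8400 − 107.7195 = -24.88 kt.

-24.88 kt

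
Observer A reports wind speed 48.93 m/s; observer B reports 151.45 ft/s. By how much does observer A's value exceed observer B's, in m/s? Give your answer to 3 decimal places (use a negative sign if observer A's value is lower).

2.768 m/s

observer B: 151.45 ft/s = 46.16196 m/s.
Difference: 48.93000 − 46.16196 = 2.768 m/s.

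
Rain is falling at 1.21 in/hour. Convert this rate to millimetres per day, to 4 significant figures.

1.21 in/hour × 25.4 mm/in × 24 hour/day = 737.6 mm/day.

737.6 mm/day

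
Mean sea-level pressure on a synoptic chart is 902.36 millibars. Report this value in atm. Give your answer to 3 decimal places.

0.891 atm

1 mb = 0.000986923 atm, so 902.36 × 0.000986923 = 0.891 atm.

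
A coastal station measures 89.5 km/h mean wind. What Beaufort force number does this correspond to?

Beaufort force 10

89.5 km/h = 24.9 m/s, which is Beaufort 10 (storm, 24.5–28.4 m/s).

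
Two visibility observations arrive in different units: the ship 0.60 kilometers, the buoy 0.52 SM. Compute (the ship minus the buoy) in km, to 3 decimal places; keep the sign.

-0.237 km

the buoy: 0.52 SM = 0.83686 km.
Difference: 0.60000 − 0.83686 = -0.237 km.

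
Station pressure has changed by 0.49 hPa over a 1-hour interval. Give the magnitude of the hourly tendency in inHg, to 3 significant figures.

0.49 hPa / 1 h × 0.02953 inHg/hPa = 0.0145 inHg/h.

0.0145 inHg per hour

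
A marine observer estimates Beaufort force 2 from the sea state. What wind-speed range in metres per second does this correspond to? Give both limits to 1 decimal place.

Beaufort 2 (light breeze) spans 1.6–3.3 m/s.

1.6 to 3.3 m/s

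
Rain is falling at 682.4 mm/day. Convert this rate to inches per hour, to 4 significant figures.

1.119 in/hour

682.4 mm/day × 0.0393701 in/mm × 0.0416667 day/hour = 1.119 in/hour.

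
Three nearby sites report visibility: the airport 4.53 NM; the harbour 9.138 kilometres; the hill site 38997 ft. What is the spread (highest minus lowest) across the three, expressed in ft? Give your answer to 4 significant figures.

the airport: 4.53 nmi = 27524.80 ft.
the harbour: 9.138 km = 29980.31 ft.
Spread: 38997.00 − 27524.80 = 11470 ft.

11470 ft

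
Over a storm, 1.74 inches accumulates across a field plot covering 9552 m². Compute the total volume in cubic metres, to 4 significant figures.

422.2 cubic metres

Depth: 1.74 in × 25.4 = 44.196 mm.
1 mm over 1 m² is 1 L, so volume = 44.196 × 9552 = 422160.19 L = 422.2 m³.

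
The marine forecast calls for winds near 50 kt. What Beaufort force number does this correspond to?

Beaufort force 10

50 kt lies in the Beaufort 10 band (storm, 48–55 kt).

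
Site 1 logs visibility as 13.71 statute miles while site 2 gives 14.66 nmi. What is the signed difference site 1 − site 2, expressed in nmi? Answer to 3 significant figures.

-2.75 nmi

site 1: 13.71 SM = 11.9137 nmi.
Difference: 11.9137 − 14.6600 = -2.75 nmi.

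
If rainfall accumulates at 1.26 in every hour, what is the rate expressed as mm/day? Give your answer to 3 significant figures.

768 mm/day

1.26 in/hour × 25.4 mm/in × 24 hour/day = 768 mm/day.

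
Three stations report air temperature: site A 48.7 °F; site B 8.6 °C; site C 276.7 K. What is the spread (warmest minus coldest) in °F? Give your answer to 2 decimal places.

10.31 °F

site A: 48.7 °F = 9.278 °C.
site C: 276.7 K = 3.550 °C.
Spread: 9.278 − 3.550 = 5.728 °C = 10.31 °F.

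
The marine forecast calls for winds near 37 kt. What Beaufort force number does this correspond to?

Beaufort force 8

37 kt lies in the Beaufort 8 band (gale, 34–40 kt).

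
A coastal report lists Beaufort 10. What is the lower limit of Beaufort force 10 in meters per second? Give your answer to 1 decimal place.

24.5 m/s

Beaufort 10 (storm) spans 24.5–28.4 m/s.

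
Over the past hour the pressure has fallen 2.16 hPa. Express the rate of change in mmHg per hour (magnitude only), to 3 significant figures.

1.62 mmHg per hour

2.16 hPa / 1 h × 0.750062 mmHg/hPa = 1.62 mmHg/h.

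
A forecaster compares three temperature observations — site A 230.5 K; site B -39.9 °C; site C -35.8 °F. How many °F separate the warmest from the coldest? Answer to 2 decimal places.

site A: 230.5 K = -42.650 °C.
site C: -35.8 °F = -37.667 °C.
Spread: (-37.667) − (-42.650) = 4.983 °C = 8.97 °F.

8.97 °F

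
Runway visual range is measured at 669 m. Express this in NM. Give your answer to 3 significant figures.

0.361 nmi

1 m = 0.000539957 nmi, so 669 × 0.000539957 = 0.361 nmi.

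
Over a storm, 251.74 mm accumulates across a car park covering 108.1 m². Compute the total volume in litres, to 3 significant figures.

1 mm over 1 m² is 1 L, so volume = 251.74 × 108.1 = 27213.094 L ≈ 27200 L.

27200 litres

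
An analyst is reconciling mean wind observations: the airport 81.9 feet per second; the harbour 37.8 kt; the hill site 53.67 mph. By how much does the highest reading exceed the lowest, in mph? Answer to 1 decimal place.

12.3 mph

the airport: 81.9 ft/s = 55.841 mph.
the harbour: 37.8 kt = 43.499 mph.
Spread: 55.841 − 43.499 = 12.3 mph.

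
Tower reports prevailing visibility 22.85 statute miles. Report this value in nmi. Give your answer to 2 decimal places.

19.86 nmi

1 SM = 0.868976 nmi, so 22.85 × 0.868976 = 19.86 nmi.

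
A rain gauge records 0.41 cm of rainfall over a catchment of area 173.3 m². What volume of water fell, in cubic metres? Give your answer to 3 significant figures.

Depth: 0.41 cm × 10 = 4.1 mm.
1 mm over 1 m² is 1 L, so volume = 4.1 × 173.3 = 710.53 L = 0.711 m³.

0.711 cubic metres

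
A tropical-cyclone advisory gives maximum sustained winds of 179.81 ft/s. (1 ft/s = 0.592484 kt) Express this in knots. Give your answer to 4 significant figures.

1 ft/s = 0.592484 kt, so 179.81 × 0.592484 = 106.5 kt.

106.5 kt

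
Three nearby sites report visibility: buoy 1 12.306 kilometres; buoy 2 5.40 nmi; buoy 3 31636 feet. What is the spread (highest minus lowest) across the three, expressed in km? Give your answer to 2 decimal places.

buoy 2: 5.40 nmi = 10.0008 km.
buoy 3: 31636 ft = 9.6427 km.
Spread: 12.3060 − 9.6427 = 2.66 km.

2.66 km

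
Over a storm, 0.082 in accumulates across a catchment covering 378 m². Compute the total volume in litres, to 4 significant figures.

787.3 litres

Depth: 0.082 in × 25.4 = 2.0828 mm.
1 mm over 1 m² is 1 L, so volume = 2.0828 × 378 = 787.2984 L ≈ 787.3 L.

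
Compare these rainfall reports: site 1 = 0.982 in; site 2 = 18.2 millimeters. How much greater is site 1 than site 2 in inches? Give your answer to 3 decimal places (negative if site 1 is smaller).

0.265 in

site 2: 18.2 mm = 0.71654 in.
Difference: 0.98200 − 0.71654 = 0.265 in.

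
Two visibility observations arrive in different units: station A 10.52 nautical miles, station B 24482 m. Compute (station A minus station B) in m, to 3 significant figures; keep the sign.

-5000 m

station A: 10.52 nmi = 19483.04 m.
Difference: 19483.04 − 24482.00 = -5000 m.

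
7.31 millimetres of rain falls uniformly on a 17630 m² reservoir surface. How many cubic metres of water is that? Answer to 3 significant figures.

1 mm over 1 m² is 1 L, so volume = 7.31 × 17630 = 128875.3 L = 129 m³.

129 cubic metres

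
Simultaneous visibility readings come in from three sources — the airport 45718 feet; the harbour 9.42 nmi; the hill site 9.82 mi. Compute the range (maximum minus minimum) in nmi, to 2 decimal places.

the airport: 45718 ft = 7.5242 nmi.
the hill site: 9.82 SM = 8.5333 nmi.
Spread: 9.4200 − 7.5242 = 1.90 nmi.

1.90 nmi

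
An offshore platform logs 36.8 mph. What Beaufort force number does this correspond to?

Beaufort force 7

36.8 mph = 16.5 m/s, which is Beaufort 7 (near gale, 13.9–17.1 m/s).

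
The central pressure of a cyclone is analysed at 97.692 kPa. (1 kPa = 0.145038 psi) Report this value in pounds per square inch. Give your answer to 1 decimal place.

1 kPa = 0.145038 psi, so 97.692 × 0.145038 = 14.2 psi.

14.2 psi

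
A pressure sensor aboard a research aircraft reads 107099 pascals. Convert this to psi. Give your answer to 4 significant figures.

1 Pa = 0.000145038 psi, so 107099 × 0.000145038 = 15.53 psi.

15.53 psi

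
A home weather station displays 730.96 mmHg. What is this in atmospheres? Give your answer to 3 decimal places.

0.962 atm

1 mmHg = 0.00131579 atm, so 730.96 × 0.00131579 = 0.962 atm.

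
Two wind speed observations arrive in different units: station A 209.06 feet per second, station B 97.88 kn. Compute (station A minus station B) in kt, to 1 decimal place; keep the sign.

26.0 kt

station A: 209.06 ft/s = 123.865 kt.
Difference: 123.865 − 97.880 = 26.0 kt.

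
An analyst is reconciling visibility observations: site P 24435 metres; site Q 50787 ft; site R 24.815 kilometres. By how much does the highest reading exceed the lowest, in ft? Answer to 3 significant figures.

site P: 24435 m = 80167.32 ft.
site R: 24.815 km = 81414.04 ft.
Spread: 81414.04 − 50787.00 = 30600 ft.

30600 ft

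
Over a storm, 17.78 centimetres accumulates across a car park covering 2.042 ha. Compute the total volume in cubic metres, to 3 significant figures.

3630 cubic metres

Depth: 17.78 cm × 10 = 177.8 mm.
Area: 2.042 ha = 20420 m².
1 mm over 1 m² is 1 L, so volume = 177.8 × 20420 = 3630676 L = 3630 m³.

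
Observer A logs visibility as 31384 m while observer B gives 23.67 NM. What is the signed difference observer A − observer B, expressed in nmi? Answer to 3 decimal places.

observer A: 31384 m = 16.94600 nmi.
Difference: 16.94600 − 23.67000 = -6.724 nmi.

-6.724 nmi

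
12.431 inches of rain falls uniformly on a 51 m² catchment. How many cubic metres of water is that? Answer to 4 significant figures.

Depth: 12.431 in × 25.4 = 315.7474 mm.
1 mm over 1 m² is 1 L, so volume = 315.7474 × 51 = 16103.117 L = 16.10 m³.

16.10 cubic metres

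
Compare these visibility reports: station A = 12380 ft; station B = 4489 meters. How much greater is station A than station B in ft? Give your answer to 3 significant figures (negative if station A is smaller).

-2350 ft

station B: 4489 m = 14727.69 ft.
Difference: 12380.00 − 14727.69 = -2350 ft.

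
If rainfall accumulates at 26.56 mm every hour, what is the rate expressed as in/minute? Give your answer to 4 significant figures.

26.56 mm/hour × 0.0393701 in/mm × 0.0166667 hour/minute = 0.01743 in/minute.

0.01743 in/minute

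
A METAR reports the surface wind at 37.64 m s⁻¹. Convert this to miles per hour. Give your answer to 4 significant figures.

84.20 mph

1 m/s = 2.23694 mph, so 37.64 × 2.23694 = 84.20 mph.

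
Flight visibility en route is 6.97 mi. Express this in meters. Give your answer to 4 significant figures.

11220 m

1 SM = 1609.34 m, so 6.97 × 1609.34 = 11220 m.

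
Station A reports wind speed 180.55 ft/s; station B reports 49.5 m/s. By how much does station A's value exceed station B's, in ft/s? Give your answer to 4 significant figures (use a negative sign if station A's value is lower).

18.15 ft/s

station B: 49.5 m/s = 162.4016 ft/s.
Difference: 180.5500 − 162.4016 = 18.15 ft/s.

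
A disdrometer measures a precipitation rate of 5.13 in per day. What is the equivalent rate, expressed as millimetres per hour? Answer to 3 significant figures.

5.43 mm/hour

5.13 in/day × 25.4 mm/in × 0.0416667 day/hour = 5.43 mm/hour.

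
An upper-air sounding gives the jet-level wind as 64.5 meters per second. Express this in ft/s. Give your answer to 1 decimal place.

1 m/s = 3.28084 ft/s, so 64.5 × 3.28084 = 211.6 ft/s.

211.6 ft/s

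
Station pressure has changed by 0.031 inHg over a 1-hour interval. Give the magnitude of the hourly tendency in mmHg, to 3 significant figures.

0.031 inHg / 1 h × 25.4 mmHg/inHg = 0.787 mmHg/h.

0.787 mmHg per hour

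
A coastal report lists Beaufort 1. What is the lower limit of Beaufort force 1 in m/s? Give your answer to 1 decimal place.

0.3 m/s

Beaufort 1 (light air) spans 0.3–1.5 m/s.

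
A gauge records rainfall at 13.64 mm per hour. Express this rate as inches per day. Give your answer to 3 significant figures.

12.9 in/day

13.64 mm/hour × 0.0393701 in/mm × 24 hour/day = 12.9 in/day.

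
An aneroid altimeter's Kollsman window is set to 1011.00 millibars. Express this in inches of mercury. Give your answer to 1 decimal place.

1 mb = 0.02953 inHg, so 1011.00 × 0.02953 = 29.9 inHg.

29.9 inHg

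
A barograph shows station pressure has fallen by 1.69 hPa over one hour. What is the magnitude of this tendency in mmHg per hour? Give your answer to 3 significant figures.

1.69 hPa / 1 h × 0.750062 mmHg/hPa = 1.27 mmHg/h.

1.27 mmHg per hour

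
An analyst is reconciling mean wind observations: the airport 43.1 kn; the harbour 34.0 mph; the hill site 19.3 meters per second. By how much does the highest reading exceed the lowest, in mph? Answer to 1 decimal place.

15.6 mph

the airport: 43.1 kt = 49.599 mph.
the hill site: 19.3 m/s = 43.173 mph.
Spread: 49.599 − 34.000 = 15.6 mph.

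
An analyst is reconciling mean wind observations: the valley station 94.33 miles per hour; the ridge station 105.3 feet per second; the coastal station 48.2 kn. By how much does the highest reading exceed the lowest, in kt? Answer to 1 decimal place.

the valley station: 94.33 mph = 81.971 kt.
the ridge station: 105.3 ft/s = 62.389 kt.
Spread: 81.971 − 48.200 = 33.8 kt.

33.8 kt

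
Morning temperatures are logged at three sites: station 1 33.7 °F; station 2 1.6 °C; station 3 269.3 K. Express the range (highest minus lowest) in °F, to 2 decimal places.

station 1: 33.7 °F = 0.944 °C.
station 3: 269.3 K = -3.850 °C.
Spread: 1.600 − (-3.850) = 5.450 °C = 9.81 °F.

9.81 °F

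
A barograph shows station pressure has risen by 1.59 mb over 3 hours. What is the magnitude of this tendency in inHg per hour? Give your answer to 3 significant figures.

1.59 mb / 3 h × 0.02953 inHg/mb = 0.0157 inHg/h.

0.0157 inHg per hour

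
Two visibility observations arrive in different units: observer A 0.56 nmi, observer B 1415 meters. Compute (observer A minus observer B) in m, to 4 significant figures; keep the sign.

-377.9 m

observer A: 0.56 nmi = 1037.120 m.
Difference: 1037.120 − 1415.000 = -377.9 m.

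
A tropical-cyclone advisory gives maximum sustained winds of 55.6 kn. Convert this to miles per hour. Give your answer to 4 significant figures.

1 kt = 1.15078 mph, so 55.6 × 1.15078 = 63.98 mph.

63.98 mph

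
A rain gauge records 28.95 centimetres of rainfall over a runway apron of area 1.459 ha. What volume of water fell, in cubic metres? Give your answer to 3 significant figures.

4220 cubic metres

Depth: 28.95 cm × 10 = 289.5 mm.
Area: 1.459 ha = 14590 m².
1 mm over 1 m² is 1 L, so volume = 289.5 × 14590 = 4223805 L = 4220 m³.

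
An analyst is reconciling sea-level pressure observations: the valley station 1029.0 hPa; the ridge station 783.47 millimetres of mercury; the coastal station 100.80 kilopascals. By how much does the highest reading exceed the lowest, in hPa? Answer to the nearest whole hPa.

37 hPa

the ridge station: 783.47 mmHg = 1044.54 hPa.
the coastal station: 100.80 kPa = 1008.00 hPa.
Spread: 1044.54 − 1008.00 = 37 hPa.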